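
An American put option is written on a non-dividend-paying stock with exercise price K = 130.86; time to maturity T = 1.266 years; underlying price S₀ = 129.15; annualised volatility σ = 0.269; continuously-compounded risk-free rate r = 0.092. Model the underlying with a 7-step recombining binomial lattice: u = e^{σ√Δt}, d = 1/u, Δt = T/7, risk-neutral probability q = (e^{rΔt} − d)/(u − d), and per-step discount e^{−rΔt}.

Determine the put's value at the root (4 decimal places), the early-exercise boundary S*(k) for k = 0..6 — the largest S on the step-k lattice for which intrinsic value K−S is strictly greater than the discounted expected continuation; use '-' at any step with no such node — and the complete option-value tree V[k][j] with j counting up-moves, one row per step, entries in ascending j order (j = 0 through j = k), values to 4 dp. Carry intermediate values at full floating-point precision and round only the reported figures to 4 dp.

Δt=0.18086  u=1.12120  d=0.89190  q=0.54460  discount=0.98350
step 7 (expiry): payoffs max(K−S,0) = 72.8749 57.9678 39.2281 15.6708 0.0000 0.0000 0.0000 0.0000
step 6: (k=6,j=0): S=65.0128, (K−S)⁺=65.8472, hold=63.6879 ⇒ V=65.8472 exercise | (k=6,j=1): S=81.7267, (K−S)⁺=49.1333, hold=46.9740 ⇒ V=49.1333 exercise | (k=6,j=2): S=102.7375, (K−S)⁺=28.1225, hold=25.9631 ⇒ V=28.1225 exercise | (k=6,j=3): S=129.1500, (K−S)⁺=1.7100, hold=7.0187 ⇒ V=7.0187 continue | (k=6,j=4): S=162.3527, (K−S)⁺=0.0000, hold=0.0000 ⇒ V=0.0000 continue | (k=6,j=5): S=204.0915, (K−S)⁺=0.0000, hold=0.0000 ⇒ V=0.0000 continue | (k=6,j=6): S=256.5607, (K−S)⁺=0.0000, hold=0.0000 ⇒ V=0.0000 continue  boundary S*=102.7375
step 5: (k=5,j=0): S=72.8922, (K−S)⁺=57.9678, hold=55.8084 ⇒ V=57.9678 exercise | (k=5,j=1): S=91.6319, (K−S)⁺=39.2281, hold=37.0688 ⇒ V=39.2281 exercise | (k=5,j=2): S=115.1892, (K−S)⁺=15.6708, hold=16.3549 ⇒ V=16.3549 continue | (k=5,j=3): S=144.8028, (K−S)⁺=0.0000, hold=3.1435 ⇒ V=3.1435 continue | (k=5,j=4): S=182.0297, (K−S)⁺=0.0000, hold=0.0000 ⇒ V=0.0000 continue | (k=5,j=5): S=228.8271, (K−S)⁺=0.0000, hold=0.0000 ⇒ V=0.0000 continue  boundary S*=91.6319
step 4: (k=4,j=0): S=81.7267, (K−S)⁺=49.1333, hold=46.9740 ⇒ V=49.1333 exercise | (k=4,j=1): S=102.7375, (K−S)⁺=28.1225, hold=26.3295 ⇒ V=28.1225 exercise | (k=4,j=2): S=129.1500, (K−S)⁺=1.7100, hold=9.0088 ⇒ V=9.0088 continue | (k=4,j=3): S=162.3527, (K−S)⁺=0.0000, hold=1.4079 ⇒ V=1.4079 continue | (k=4,j=4): S=204.0915, (K−S)⁺=0.0000, hold=0.0000 ⇒ V=0.0000 continue  boundary S*=102.7375
step 3: (k=3,j=0): S=91.6319, (K−S)⁺=39.2281, hold=37.0688 ⇒ V=39.2281 exercise | (k=3,j=1): S=115.1892, (K−S)⁺=15.6708, hold=17.4208 ⇒ V=17.4208 continue | (k=3,j=2): S=144.8028, (K−S)⁺=0.0000, hold=4.7890 ⇒ V=4.7890 continue | (k=3,j=3): S=182.0297, (K−S)⁺=0.0000, hold=0.6306 ⇒ V=0.6306 continue  boundary S*=91.6319
step 2: (k=2,j=0): S=102.7375, (K−S)⁺=28.1225, hold=26.9004 ⇒ V=28.1225 exercise | (k=2,j=1): S=129.1500, (K−S)⁺=1.7100, hold=10.3675 ⇒ V=10.3675 continue | (k=2,j=2): S=162.3527, (K−S)⁺=0.0000, hold=2.4826 ⇒ V=2.4826 continue  boundary S*=102.7375
step 1: (k=1,j=0): S=115.1892, (K−S)⁺=15.6708, hold=18.1486 ⇒ V=18.1486 continue | (k=1,j=1): S=144.8028, (K−S)⁺=0.0000, hold=5.9732 ⇒ V=5.9732 continue  boundary S*=-
step 0: (k=0,j=0): S=129.1500, (K−S)⁺=1.7100, hold=11.3277 ⇒ V=11.3277 continue  boundary S*=-

price = 11.3277
boundary = - - 102.7375 91.6319 102.7375 91.6319 102.7375
tree:
11.3277
18.1486 5.9732
28.1225 10.3675 2.4826
39.2281 17.4208 4.7890 0.6306
49.1333 28.1225 9.0088 1.4079 0.0000
57.9678 39.2281 16.3549 3.1435 0.0000 0.0000
65.8472 49.1333 28.1225 7.0187 0.0000 0.0000 0.0000
72.8749 57.9678 39.2281 15.6708 0.0000 0.0000 0.0000 0.0000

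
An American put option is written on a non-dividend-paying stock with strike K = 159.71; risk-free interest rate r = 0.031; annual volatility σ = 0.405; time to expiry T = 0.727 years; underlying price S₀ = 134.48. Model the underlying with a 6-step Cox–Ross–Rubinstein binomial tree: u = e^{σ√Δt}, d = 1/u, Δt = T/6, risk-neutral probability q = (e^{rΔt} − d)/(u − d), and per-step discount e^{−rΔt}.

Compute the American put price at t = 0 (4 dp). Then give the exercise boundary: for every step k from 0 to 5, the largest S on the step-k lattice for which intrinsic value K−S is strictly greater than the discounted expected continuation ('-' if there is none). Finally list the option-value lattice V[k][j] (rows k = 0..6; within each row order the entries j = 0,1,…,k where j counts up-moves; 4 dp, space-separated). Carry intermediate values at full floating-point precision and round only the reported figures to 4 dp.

price = 33.8450
boundary = - - 101.4395 88.1012 101.4395 116.7972
tree:
33.8450
45.2745 21.6357
58.2705 31.4452 11.0985
71.6088 43.9001 18.0977 3.5460
83.1933 58.2705 28.5598 6.8203 0.0000
93.2545 71.6088 42.9128 13.1177 0.0000 0.0000
101.9927 83.1933 58.2705 25.2300 0.0000 0.0000 0.0000

Δt=0.12117  u=1.15140  d=0.86851  q=0.47812  discount=0.99625
step 6 (expiry): payoffs max(K−S,0) = 101.9927 83.1933 58.2705 25.2300 0.0000 0.0000 0.0000
step 5: (k=5,j=0): S=66.4555, (K−S)⁺=93.2545, hold=92.6557 ⇒ V=93.2545 exercise | (k=5,j=1): S=88.1012, (K−S)⁺=71.6088, hold=71.0100 ⇒ V=71.6088 exercise | (k=5,j=2): S=116.7972, (K−S)⁺=42.9128, hold=42.3140 ⇒ V=42.9128 exercise | (k=5,j=3): S=154.8399, (K−S)⁺=4.8701, hold=13.1177 ⇒ V=13.1177 continue | (k=5,j=4): S=205.2738, (K−S)⁺=0.0000, hold=0.0000 ⇒ V=0.0000 continue | (k=5,j=5): S=272.1349, (K−S)⁺=0.0000, hold=0.0000 ⇒ V=0.0000 continue  boundary S*=116.7972
step 4: (k=4,j=0): S=76.5167, (K−S)⁺=83.1933, hold=82.5945 ⇒ V=83.1933 exercise | (k=4,j=1): S=101.4395, (K−S)⁺=58.2705, hold=57.6717 ⇒ V=58.2705 exercise | (k=4,j=2): S=134.4800, (K−S)⁺=25.2300, hold=28.5598 ⇒ V=28.5598 continue | (k=4,j=3): S=178.2823, (K−S)⁺=0.0000, hold=6.8203 ⇒ V=6.8203 continue | (k=4,j=4): S=236.3518, (K−S)⁺=0.0000, hold=0.0000 ⇒ V=0.0000 continue  boundary S*=101.4395
step 3: (k=3,j=0): S=88.1012, (K−S)⁺=71.6088, hold=71.0100 ⇒ V=71.6088 exercise | (k=3,j=1): S=116.7972, (K−S)⁺=42.9128, hold=43.9001 ⇒ V=43.9001 continue | (k=3,j=2): S=154.8399, (K−S)⁺=4.8701, hold=18.0977 ⇒ V=18.0977 continue | (k=3,j=3): S=205.2738, (K−S)⁺=0.0000, hold=3.5460 ⇒ V=3.5460 continue  boundary S*=88.1012
step 2: (k=2,j=0): S=101.4395, (K−S)⁺=58.2705, hold=58.1420 ⇒ V=58.2705 exercise | (k=2,j=1): S=134.4800, (K−S)⁺=25.2300, hold=31.4452 ⇒ V=31.4452 continue | (k=2,j=2): S=178.2823, (K−S)⁺=0.0000, hold=11.0985 ⇒ V=11.0985 continue  boundary S*=101.4395
step 1: (k=1,j=0): S=116.7972, (K−S)⁺=42.9128, hold=45.2745 ⇒ V=45.2745 continue | (k=1,j=1): S=154.8399, (K−S)⁺=4.8701, hold=21.6357 ⇒ V=21.6357 continue  boundary S*=-
step 0: (k=0,j=0): S=134.4800, (K−S)⁺=25.2300, hold=33.8450 ⇒ V=33.8450 continue  boundary S*=-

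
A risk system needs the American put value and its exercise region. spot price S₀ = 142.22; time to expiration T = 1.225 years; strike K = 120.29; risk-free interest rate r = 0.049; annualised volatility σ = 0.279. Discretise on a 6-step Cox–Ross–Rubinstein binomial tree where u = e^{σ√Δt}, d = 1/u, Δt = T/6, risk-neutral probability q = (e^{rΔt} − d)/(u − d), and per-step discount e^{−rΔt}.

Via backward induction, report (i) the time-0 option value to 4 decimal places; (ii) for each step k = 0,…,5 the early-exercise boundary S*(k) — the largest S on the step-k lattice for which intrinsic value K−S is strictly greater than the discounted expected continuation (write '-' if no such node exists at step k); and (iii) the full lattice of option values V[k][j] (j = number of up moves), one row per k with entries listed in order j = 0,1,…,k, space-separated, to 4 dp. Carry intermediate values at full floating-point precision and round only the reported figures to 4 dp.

Δt=0.20417  u=1.13436  d=0.88156  q=0.50830  discount=0.99005
step 6 (expiry): payoffs max(K−S,0) = 53.5382 34.3961 9.7648 0.0000 0.0000 0.0000 0.0000
step 5: (k=5,j=0): S=75.7204, (K−S)⁺=44.5696, hold=43.3722 ⇒ V=44.5696 exercise | (k=5,j=1): S=97.4343, (K−S)⁺=22.8557, hold=21.6583 ⇒ V=22.8557 exercise | (k=5,j=2): S=125.3750, (K−S)⁺=0.0000, hold=4.7536 ⇒ V=4.7536 continue | (k=5,j=3): S=161.3282, (K−S)⁺=0.0000, hold=0.0000 ⇒ V=0.0000 continue | (k=5,j=4): S=207.5915, (K−S)⁺=0.0000, hold=0.0000 ⇒ V=0.0000 continue | (k=5,j=5): S=267.1214, (K−S)⁺=0.0000, hold=0.0000 ⇒ V=0.0000 continue  boundary S*=97.4343
step 4: (k=4,j=0): S=85.8939, (K−S)⁺=34.3961, hold=33.1987 ⇒ V=34.3961 exercise | (k=4,j=1): S=110.5252, (K−S)⁺=9.7648, hold=13.5185 ⇒ V=13.5185 continue | (k=4,j=2): S=142.2200, (K−S)⁺=0.0000, hold=2.3141 ⇒ V=2.3141 continue | (k=4,j=3): S=183.0037, (K−S)⁺=0.0000, hold=0.0000 ⇒ V=0.0000 continue | (k=4,j=4): S=235.4827, (K−S)⁺=0.0000, hold=0.0000 ⇒ V=0.0000 continue  boundary S*=85.8939
step 3: (k=3,j=0): S=97.4343, (K−S)⁺=22.8557, hold=23.5473 ⇒ V=23.5473 continue | (k=3,j=1): S=125.3750, (K−S)⁺=0.0000, hold=7.7454 ⇒ V=7.7454 continue | (k=3,j=2): S=161.3282, (K−S)⁺=0.0000, hold=1.1265 ⇒ V=1.1265 continue | (k=3,j=3): S=207.5915, (K−S)⁺=0.0000, hold=0.0000 ⇒ V=0.0000 continue  boundary S*=-
step 2: (k=2,j=0): S=110.5252, (K−S)⁺=9.7648, hold=15.3608 ⇒ V=15.3608 continue | (k=2,j=1): S=142.2200, (K−S)⁺=0.0000, hold=4.3374 ⇒ V=4.3374 continue | (k=2,j=2): S=183.0037, (K−S)⁺=0.0000, hold=0.5484 ⇒ V=0.5484 continue  boundary S*=-
step 1: (k=1,j=0): S=125.3750, (K−S)⁺=0.0000, hold=9.6605 ⇒ V=9.6605 continue | (k=1,j=1): S=161.3282, (K−S)⁺=0.0000, hold=2.3875 ⇒ V=2.3875 continue  boundary S*=-
step 0: (k=0,j=0): S=142.2200, (K−S)⁺=0.0000, hold=5.9043 ⇒ V=5.9043 continue  boundary S*=-

price = 5.9043
boundary = - - - - 85.8939 97.4343
tree:
5.9043
9.6605 2.3875
15.3608 4.3374 0.5484
23.5473 7.7454 1.1265 0.0000
34.3961 13.5185 2.3141 0.0000 0.0000
44.5696 22.8557 4.7536 0.0000 0.0000 0.0000
53.5382 34.3961 9.7648 0.0000 0.0000 0.0000 0.0000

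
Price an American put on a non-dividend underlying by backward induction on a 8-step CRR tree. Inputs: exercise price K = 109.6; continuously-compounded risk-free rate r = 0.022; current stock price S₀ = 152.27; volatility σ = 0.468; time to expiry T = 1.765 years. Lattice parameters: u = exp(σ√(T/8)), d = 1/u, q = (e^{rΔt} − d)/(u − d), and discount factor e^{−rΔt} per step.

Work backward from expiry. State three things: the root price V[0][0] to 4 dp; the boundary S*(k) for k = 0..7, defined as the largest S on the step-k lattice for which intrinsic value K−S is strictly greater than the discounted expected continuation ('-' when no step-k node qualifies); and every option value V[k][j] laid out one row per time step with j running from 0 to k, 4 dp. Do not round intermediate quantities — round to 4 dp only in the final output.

price = 13.7927
boundary = - - - - - 50.7311 63.2037 78.7427
tree:
13.7927
19.5717 7.0523
27.0939 10.8153 2.6427
36.4227 16.2646 4.4361 0.5335
47.2789 23.8725 7.3708 0.9858 0.0000
58.8689 33.9700 12.0927 1.8218 0.0000 0.0000
68.8801 46.3963 19.5225 3.3668 0.0000 0.0000 0.0000
76.9157 58.8689 30.8573 6.2218 0.0000 0.0000 0.0000 0.0000
83.3656 68.8801 46.3963 11.4979 0.0000 0.0000 0.0000 0.0000 0.0000

Δt=0.22062, u=1.24586, d=0.80266, q=0.45624, disc=e^(-rΔt)=0.99516
k=8 terminal: V=max(K-S,0) → 83.3656 68.8801 46.3963 11.4979 0.0000 0.0000 0.0000 0.0000 0.0000
k=7: j=0 S=32.6843 intr=76.9157 cont=76.3850 V=76.9157[EX]; j=1 S=50.7311 intr=58.8689 cont=58.3382 V=58.8689[EX]; j=2 S=78.7427 intr=30.8573 cont=30.3266 V=30.8573[EX]; j=3 S=122.2212 intr=0.0000 cont=6.2218 V=6.2218[hold]; j=4 S=189.7065 intr=0.0000 cont=0.0000 V=0.0000[hold]; j=5 S=294.4545 intr=0.0000 cont=0.0000 V=0.0000[hold]; j=6 S=457.0398 intr=0.0000 cont=0.0000 V=0.0000[hold]; j=7 S=709.3979 intr=0.0000 cont=0.0000 V=0.0000[hold]  S*(7)=78.7427
k=6: j=0 S=40.7199 intr=68.8801 cont=68.3494 V=68.8801[EX]; j=1 S=63.2037 intr=46.3963 cont=45.8656 V=46.3963[EX]; j=2 S=98.1021 intr=11.4979 cont=19.5225 V=19.5225[hold]; j=3 S=152.2700 intr=0.0000 cont=3.3668 V=3.3668[hold]; j=4 S=236.3471 intr=0.0000 cont=0.0000 V=0.0000[hold]; j=5 S=366.8479 intr=0.0000 cont=0.0000 V=0.0000[hold]; j=6 S=569.4059 intr=0.0000 cont=0.0000 V=0.0000[hold]  S*(6)=63.2037
k=5: j=0 S=50.7311 intr=58.8689 cont=58.3382 V=58.8689[EX]; j=1 S=78.7427 intr=30.8573 cont=33.9700 V=33.9700[hold]; j=2 S=122.2212 intr=0.0000 cont=12.0927 V=12.0927[hold]; j=3 S=189.7065 intr=0.0000 cont=1.8218 V=1.8218[hold]; j=4 S=294.4545 intr=0.0000 cont=0.0000 V=0.0000[hold]; j=5 S=457.0398 intr=0.0000 cont=0.0000 V=0.0000[hold]  S*(5)=50.7311
k=4: j=0 S=63.2037 intr=46.3963 cont=47.2789 V=47.2789[hold]; j=1 S=98.1021 intr=11.4979 cont=23.8725 V=23.8725[hold]; j=2 S=152.2700 intr=0.0000 cont=7.3708 V=7.3708[hold]; j=3 S=236.3471 intr=0.0000 cont=0.9858 V=0.9858[hold]; j=4 S=366.8479 intr=0.0000 cont=0.0000 V=0.0000[hold]  S*(4)=-
k=3: j=0 S=78.7427 intr=30.8573 cont=36.4227 V=36.4227[hold]; j=1 S=122.2212 intr=0.0000 cont=16.2646 V=16.2646[hold]; j=2 S=189.7065 intr=0.0000 cont=4.4361 V=4.4361[hold]; j=3 S=294.4545 intr=0.0000 cont=0.5335 V=0.5335[hold]  S*(3)=-
k=2: j=0 S=98.1021 intr=11.4979 cont=27.0939 V=27.0939[hold]; j=1 S=152.2700 intr=0.0000 cont=10.8153 V=10.8153[hold]; j=2 S=236.3471 intr=0.0000 cont=2.6427 V=2.6427[hold]  S*(2)=-
k=1: j=0 S=122.2212 intr=0.0000 cont=19.5717 V=19.5717[hold]; j=1 S=189.7065 intr=0.0000 cont=7.0523 V=7.0523[hold]  S*(1)=-
k=0: j=0 S=152.2700 intr=0.0000 cont=13.7927 V=13.7927[hold]  S*(0)=-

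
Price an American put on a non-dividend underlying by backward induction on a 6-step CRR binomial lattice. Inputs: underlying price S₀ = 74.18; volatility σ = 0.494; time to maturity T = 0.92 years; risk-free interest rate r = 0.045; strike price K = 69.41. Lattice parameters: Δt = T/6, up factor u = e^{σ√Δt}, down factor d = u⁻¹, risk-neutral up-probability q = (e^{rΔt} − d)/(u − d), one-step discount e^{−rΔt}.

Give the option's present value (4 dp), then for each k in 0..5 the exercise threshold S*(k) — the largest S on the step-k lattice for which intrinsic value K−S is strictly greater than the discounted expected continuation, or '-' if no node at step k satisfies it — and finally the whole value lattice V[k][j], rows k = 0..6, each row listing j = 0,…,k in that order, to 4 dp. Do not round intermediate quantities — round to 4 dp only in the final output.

Δt=0.15333  u=1.21342  d=0.82412  q=0.46958  discount=0.99312
step 6 (expiry): payoffs max(K−S,0) = 46.1704 35.1925 19.0289 0.0000 0.0000 0.0000 0.0000
step 5: (k=5,j=0): S=28.1993, (K−S)⁺=41.2107, hold=40.7334 ⇒ V=41.2107 exercise | (k=5,j=1): S=41.5200, (K−S)⁺=27.8900, hold=27.4127 ⇒ V=27.8900 exercise | (k=5,j=2): S=61.1332, (K−S)⁺=8.2768, hold=10.0240 ⇒ V=10.0240 continue | (k=5,j=3): S=90.0112, (K−S)⁺=0.0000, hold=0.0000 ⇒ V=0.0000 continue | (k=5,j=4): S=132.5305, (K−S)⁺=0.0000, hold=0.0000 ⇒ V=0.0000 continue | (k=5,j=5): S=195.1351, (K−S)⁺=0.0000, hold=0.0000 ⇒ V=0.0000 continue  boundary S*=41.5200
step 4: (k=4,j=0): S=34.2175, (K−S)⁺=35.1925, hold=34.7152 ⇒ V=35.1925 exercise | (k=4,j=1): S=50.3811, (K−S)⁺=19.0289, hold=19.3664 ⇒ V=19.3664 continue | (k=4,j=2): S=74.1800, (K−S)⁺=0.0000, hold=5.2804 ⇒ V=5.2804 continue | (k=4,j=3): S=109.2210, (K−S)⁺=0.0000, hold=0.0000 ⇒ V=0.0000 continue | (k=4,j=4): S=160.8147, (K−S)⁺=0.0000, hold=0.0000 ⇒ V=0.0000 continue  boundary S*=34.2175
step 3: (k=3,j=0): S=41.5200, (K−S)⁺=27.8900, hold=27.5701 ⇒ V=27.8900 exercise | (k=3,j=1): S=61.1332, (K−S)⁺=8.2768, hold=12.6643 ⇒ V=12.6643 continue | (k=3,j=2): S=90.0112, (K−S)⁺=0.0000, hold=2.7816 ⇒ V=2.7816 continue | (k=3,j=3): S=132.5305, (K−S)⁺=0.0000, hold=0.0000 ⇒ V=0.0000 continue  boundary S*=41.5200
step 2: (k=2,j=0): S=50.3811, (K−S)⁺=19.0289, hold=20.5977 ⇒ V=20.5977 continue | (k=2,j=1): S=74.1800, (K−S)⁺=0.0000, hold=7.9684 ⇒ V=7.9684 continue | (k=2,j=2): S=109.2210, (K−S)⁺=0.0000, hold=1.4653 ⇒ V=1.4653 continue  boundary S*=-
step 1: (k=1,j=0): S=61.1332, (K−S)⁺=8.2768, hold=14.5665 ⇒ V=14.5665 continue | (k=1,j=1): S=90.0112, (K−S)⁺=0.0000, hold=4.8809 ⇒ V=4.8809 continue  boundary S*=-
step 0: (k=0,j=0): S=74.1800, (K−S)⁺=0.0000, hold=9.9495 ⇒ V=9.9495 continue  boundary S*=-

price = 9.9495
boundary = - - - 41.5200 34.2175 41.5200
tree:
9.9495
14.5665 4.8809
20.5977 7.9684 1.4653
27.8900 12.6643 2.7816 0.0000
35.1925 19.3664 5.2804 0.0000 0.0000
41.2107 27.8900 10.0240 0.0000 0.0000 0.0000
46.1704 35.1925 19.0289 0.0000 0.0000 0.0000 0.0000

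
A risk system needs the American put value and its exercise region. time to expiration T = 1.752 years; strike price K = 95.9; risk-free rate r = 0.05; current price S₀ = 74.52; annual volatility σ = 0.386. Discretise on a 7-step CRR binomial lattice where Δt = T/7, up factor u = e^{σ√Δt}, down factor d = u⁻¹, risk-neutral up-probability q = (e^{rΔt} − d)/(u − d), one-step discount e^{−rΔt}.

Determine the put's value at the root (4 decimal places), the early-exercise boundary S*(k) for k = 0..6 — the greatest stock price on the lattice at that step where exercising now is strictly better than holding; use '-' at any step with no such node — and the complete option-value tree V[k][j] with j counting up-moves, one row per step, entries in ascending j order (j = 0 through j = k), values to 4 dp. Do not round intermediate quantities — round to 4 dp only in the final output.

Δt=0.25029  u=1.21302  d=0.82439  q=0.48428  discount=0.98756
step 7 (expiry): payoffs max(K−S,0) = 76.6156 67.5248 54.1484 34.4664 5.5060 0.0000 0.0000 0.0000
step 6: (k=6,j=0): S=23.3923, (K−S)⁺=72.5077, hold=71.3151 ⇒ V=72.5077 exercise | (k=6,j=1): S=34.4196, (K−S)⁺=61.4804, hold=60.2877 ⇒ V=61.4804 exercise | (k=6,j=2): S=50.6453, (K−S)⁺=45.2547, hold=44.0620 ⇒ V=45.2547 exercise | (k=6,j=3): S=74.5200, (K−S)⁺=21.3800, hold=20.1874 ⇒ V=21.3800 exercise | (k=6,j=4): S=109.6494, (K−S)⁺=0.0000, hold=2.8043 ⇒ V=2.8043 continue | (k=6,j=5): S=161.3391, (K−S)⁺=0.0000, hold=0.0000 ⇒ V=0.0000 continue | (k=6,j=6): S=237.3959, (K−S)⁺=0.0000, hold=0.0000 ⇒ V=0.0000 continue  boundary S*=74.5200
step 5: (k=5,j=0): S=28.3752, (K−S)⁺=67.5248, hold=66.3321 ⇒ V=67.5248 exercise | (k=5,j=1): S=41.7516, (K−S)⁺=54.1484, hold=52.9558 ⇒ V=54.1484 exercise | (k=5,j=2): S=61.4336, (K−S)⁺=34.4664, hold=33.2737 ⇒ V=34.4664 exercise | (k=5,j=3): S=90.3940, (K−S)⁺=5.5060, hold=12.2302 ⇒ V=12.2302 continue | (k=5,j=4): S=133.0065, (K−S)⁺=0.0000, hold=1.4282 ⇒ V=1.4282 continue | (k=5,j=5): S=195.7070, (K−S)⁺=0.0000, hold=0.0000 ⇒ V=0.0000 continue  boundary S*=61.4336
step 4: (k=4,j=0): S=34.4196, (K−S)⁺=61.4804, hold=60.2877 ⇒ V=61.4804 exercise | (k=4,j=1): S=50.6453, (K−S)⁺=45.2547, hold=44.0620 ⇒ V=45.2547 exercise | (k=4,j=2): S=74.5200, (K−S)⁺=21.3800, hold=23.4032 ⇒ V=23.4032 continue | (k=4,j=3): S=109.6494, (K−S)⁺=0.0000, hold=6.9120 ⇒ V=6.9120 continue | (k=4,j=4): S=161.3391, (K−S)⁺=0.0000, hold=0.7274 ⇒ V=0.7274 continue  boundary S*=50.6453
step 3: (k=3,j=0): S=41.7516, (K−S)⁺=54.1484, hold=52.9558 ⇒ V=54.1484 exercise | (k=3,j=1): S=61.4336, (K−S)⁺=34.4664, hold=34.2414 ⇒ V=34.4664 exercise | (k=3,j=2): S=90.3940, (K−S)⁺=5.5060, hold=15.2252 ⇒ V=15.2252 continue | (k=3,j=3): S=133.0065, (K−S)⁺=0.0000, hold=3.8683 ⇒ V=3.8683 continue  boundary S*=61.4336
step 2: (k=2,j=0): S=50.6453, (K−S)⁺=45.2547, hold=44.0620 ⇒ V=45.2547 exercise | (k=2,j=1): S=74.5200, (K−S)⁺=21.3800, hold=24.8356 ⇒ V=24.8356 continue | (k=2,j=2): S=109.6494, (K−S)⁺=0.0000, hold=9.6044 ⇒ V=9.6044 continue  boundary S*=50.6453
step 1: (k=1,j=0): S=61.4336, (K−S)⁺=34.4664, hold=34.9264 ⇒ V=34.9264 continue | (k=1,j=1): S=90.3940, (K−S)⁺=5.5060, hold=17.2424 ⇒ V=17.2424 continue  boundary S*=-
step 0: (k=0,j=0): S=74.5200, (K−S)⁺=21.3800, hold=26.0346 ⇒ V=26.0346 continue  boundary S*=-

price = 26.0346
boundary = - - 50.6453 61.4336 50.6453 61.4336 74.5200
tree:
26.0346
34.9264 17.2424
45.2547 24.8356 9.6044
54.1484 34.4664 15.2252 3.8683
61.4804 45.2547 23.4032 6.9120 0.7274
67.5248 54.1484 34.4664 12.2302 1.4282 0.0000
72.5077 61.4804 45.2547 21.3800 2.8043 0.0000 0.0000
76.6156 67.5248 54.1484 34.4664 5.5060 0.0000 0.0000 0.0000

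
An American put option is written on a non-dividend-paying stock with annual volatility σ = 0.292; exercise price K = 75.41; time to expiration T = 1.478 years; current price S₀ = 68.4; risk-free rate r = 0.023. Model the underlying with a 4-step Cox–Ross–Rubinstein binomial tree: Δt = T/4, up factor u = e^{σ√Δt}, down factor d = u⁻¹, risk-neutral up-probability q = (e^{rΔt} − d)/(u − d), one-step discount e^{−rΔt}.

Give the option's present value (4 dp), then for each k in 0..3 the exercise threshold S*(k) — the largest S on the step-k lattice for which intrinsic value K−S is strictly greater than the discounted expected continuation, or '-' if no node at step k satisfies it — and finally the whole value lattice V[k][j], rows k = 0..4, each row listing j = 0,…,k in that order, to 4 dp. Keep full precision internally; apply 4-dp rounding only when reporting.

Δt=0.36950  u=1.19422  d=0.83736  q=0.47966  discount=0.99154
step 4 (expiry): payoffs max(K−S,0) = 41.7811 27.4494 7.0100 0.0000 0.0000
step 3: (k=3,j=0): S=40.1605, (K−S)⁺=35.2495, hold=34.6114 ⇒ V=35.2495 exercise | (k=3,j=1): S=57.2757, (K−S)⁺=18.1343, hold=17.4962 ⇒ V=18.1343 exercise | (k=3,j=2): S=81.6849, (K−S)⁺=0.0000, hold=3.6167 ⇒ V=3.6167 continue | (k=3,j=3): S=116.4967, (K−S)⁺=0.0000, hold=0.0000 ⇒ V=0.0000 continue  boundary S*=57.2757
step 2: (k=2,j=0): S=47.9606, (K−S)⁺=27.4494, hold=26.8113 ⇒ V=27.4494 exercise | (k=2,j=1): S=68.4000, (K−S)⁺=7.0100, hold=11.0763 ⇒ V=11.0763 continue | (k=2,j=2): S=97.5501, (K−S)⁺=0.0000, hold=1.8660 ⇒ V=1.8660 continue  boundary S*=47.9606
step 1: (k=1,j=0): S=57.2757, (K−S)⁺=18.1343, hold=19.4301 ⇒ V=19.4301 continue | (k=1,j=1): S=81.6849, (K−S)⁺=0.0000, hold=6.6022 ⇒ V=6.6022 continue  boundary S*=-
step 0: (k=0,j=0): S=68.4000, (K−S)⁺=7.0100, hold=13.1647 ⇒ V=13.1647 continue  boundary S*=-

price = 13.1647
boundary = - - 47.9606 57.2757
tree:
13.1647
19.4301 6.6022
27.4494 11.0763 1.8660
35.2495 18.1343 3.6167 0.0000
41.7811 27.4494 7.0100 0.0000 0.0000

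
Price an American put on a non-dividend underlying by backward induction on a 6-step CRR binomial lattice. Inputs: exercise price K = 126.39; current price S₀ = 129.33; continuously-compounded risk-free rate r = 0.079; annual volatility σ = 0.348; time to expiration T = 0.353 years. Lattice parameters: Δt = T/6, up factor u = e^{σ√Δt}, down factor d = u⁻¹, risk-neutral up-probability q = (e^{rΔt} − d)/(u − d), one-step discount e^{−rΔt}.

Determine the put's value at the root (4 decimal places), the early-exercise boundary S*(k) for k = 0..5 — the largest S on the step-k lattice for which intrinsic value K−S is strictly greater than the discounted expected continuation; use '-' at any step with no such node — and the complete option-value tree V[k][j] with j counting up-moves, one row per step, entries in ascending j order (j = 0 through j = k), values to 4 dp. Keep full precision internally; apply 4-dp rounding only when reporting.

params: Δt=0.05883 u=1.08807 d=0.91905 q=0.50647 e^(-rΔt)=0.99536
t_6 payoffs: 48.4522 34.1190 17.1499 0.0000 0.0000 0.0000 0.0000
t_5: node(5,0) S=84.8021 payoff=41.5879 vs cont=41.0018 → 41.5879 [stop]  node(5,1) S=100.3977 payoff=25.9923 vs cont=25.4063 → 25.9923 [stop]  node(5,2) S=118.8614 payoff=7.5286 vs cont=8.4247 → 8.4247 [wait]  node(5,3) S=140.7206 payoff=0.0000 vs cont=0.0000 → 0.0000 [wait]  node(5,4) S=166.6000 payoff=0.0000 vs cont=0.0000 → 0.0000 [wait]  node(5,5) S=197.2387 payoff=0.0000 vs cont=0.0000 → 0.0000 [wait]  ⇒ S*(5)=100.3977
t_4: node(4,0) S=92.2710 payoff=34.1190 vs cont=33.5330 → 34.1190 [stop]  node(4,1) S=109.2401 payoff=17.1499 vs cont=17.0155 → 17.1499 [stop]  node(4,2) S=129.3300 payoff=0.0000 vs cont=4.1385 → 4.1385 [wait]  node(4,3) S=153.1145 payoff=0.0000 vs cont=0.0000 → 0.0000 [wait]  node(4,4) S=181.2731 payoff=0.0000 vs cont=0.0000 → 0.0000 [wait]  ⇒ S*(4)=109.2401
t_3: node(3,0) S=100.3977 payoff=25.9923 vs cont=25.4063 → 25.9923 [stop]  node(3,1) S=118.8614 payoff=7.5286 vs cont=10.5110 → 10.5110 [wait]  node(3,2) S=140.7206 payoff=0.0000 vs cont=2.0330 → 2.0330 [wait]  node(3,3) S=166.6000 payoff=0.0000 vs cont=0.0000 → 0.0000 [wait]  ⇒ S*(3)=100.3977
t_2: node(2,0) S=109.2401 payoff=17.1499 vs cont=18.0673 → 18.0673 [wait]  node(2,1) S=129.3300 payoff=0.0000 vs cont=6.1883 → 6.1883 [wait]  node(2,2) S=153.1145 payoff=0.0000 vs cont=0.9987 → 0.9987 [wait]  ⇒ S*(2)=-
t_1: node(1,0) S=118.8614 payoff=7.5286 vs cont=11.9950 → 11.9950 [wait]  node(1,1) S=140.7206 payoff=0.0000 vs cont=3.5434 → 3.5434 [wait]  ⇒ S*(1)=-
t_0: node(0,0) S=129.3300 payoff=0.0000 vs cont=7.6787 → 7.6787 [wait]  ⇒ S*(0)=-

price = 7.6787
boundary = - - - 100.3977 109.2401 100.3977
tree:
7.6787
11.9950 3.5434
18.0673 6.1883 0.9987
25.9923 10.5110 2.0330 0.0000
34.1190 17.1499 4.1385 0.0000 0.0000
41.5879 25.9923 8.4247 0.0000 0.0000 0.0000
48.4522 34.1190 17.1499 0.0000 0.0000 0.0000 0.0000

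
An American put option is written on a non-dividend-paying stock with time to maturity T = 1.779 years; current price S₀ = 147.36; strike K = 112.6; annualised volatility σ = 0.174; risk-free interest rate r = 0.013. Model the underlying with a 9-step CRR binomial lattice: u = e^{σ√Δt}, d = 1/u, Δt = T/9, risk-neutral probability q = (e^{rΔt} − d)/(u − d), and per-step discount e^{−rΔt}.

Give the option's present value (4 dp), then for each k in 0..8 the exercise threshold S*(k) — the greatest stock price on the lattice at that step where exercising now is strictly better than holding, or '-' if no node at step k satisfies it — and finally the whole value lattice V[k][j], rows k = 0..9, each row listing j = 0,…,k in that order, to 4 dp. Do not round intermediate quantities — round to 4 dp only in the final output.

Δt=0.19767  u=1.08043  d=0.92556  q=0.49728  discount=0.99743
step 9 (expiry): payoffs max(K−S,0) = 39.1475 26.8566 12.5091 0.0000 0.0000 0.0000 0.0000 0.0000 0.0000 0.0000
step 8: (k=8,j=0): S=79.3604, (K−S)⁺=33.2396, hold=32.9506 ⇒ V=33.2396 exercise | (k=8,j=1): S=92.6398, (K−S)⁺=19.9602, hold=19.6712 ⇒ V=19.9602 exercise | (k=8,j=2): S=108.1413, (K−S)⁺=4.4587, hold=6.2724 ⇒ V=6.2724 continue | (k=8,j=3): S=126.2367, (K−S)⁺=0.0000, hold=0.0000 ⇒ V=0.0000 continue | (k=8,j=4): S=147.3600, (K−S)⁺=0.0000, hold=0.0000 ⇒ V=0.0000 continue | (k=8,j=5): S=172.0179, (K−S)⁺=0.0000, hold=0.0000 ⇒ V=0.0000 continue | (k=8,j=6): S=200.8018, (K−S)⁺=0.0000, hold=0.0000 ⇒ V=0.0000 continue | (k=8,j=7): S=234.4021, (K−S)⁺=0.0000, hold=0.0000 ⇒ V=0.0000 continue | (k=8,j=8): S=273.6248, (K−S)⁺=0.0000, hold=0.0000 ⇒ V=0.0000 continue  boundary S*=92.6398
step 7: (k=7,j=0): S=85.7434, (K−S)⁺=26.8566, hold=26.5676 ⇒ V=26.8566 exercise | (k=7,j=1): S=100.0909, (K−S)⁺=12.5091, hold=13.1197 ⇒ V=13.1197 continue | (k=7,j=2): S=116.8392, (K−S)⁺=0.0000, hold=3.1451 ⇒ V=3.1451 continue | (k=7,j=3): S=136.3900, (K−S)⁺=0.0000, hold=0.0000 ⇒ V=0.0000 continue | (k=7,j=4): S=159.2123, (K−S)⁺=0.0000, hold=0.0000 ⇒ V=0.0000 continue | (k=7,j=5): S=185.8534, (K−S)⁺=0.0000, hold=0.0000 ⇒ V=0.0000 continue | (k=7,j=6): S=216.9524, (K−S)⁺=0.0000, hold=0.0000 ⇒ V=0.0000 continue | (k=7,j=7): S=253.2553, (K−S)⁺=0.0000, hold=0.0000 ⇒ V=0.0000 continue  boundary S*=85.7434
step 6: (k=6,j=0): S=92.6398, (K−S)⁺=19.9602, hold=19.9741 ⇒ V=19.9741 continue | (k=6,j=1): S=108.1413, (K−S)⁺=4.4587, hold=8.1386 ⇒ V=8.1386 continue | (k=6,j=2): S=126.2367, (K−S)⁺=0.0000, hold=1.5771 ⇒ V=1.5771 continue | (k=6,j=3): S=147.3600, (K−S)⁺=0.0000, hold=0.0000 ⇒ V=0.0000 continue | (k=6,j=4): S=172.0179, (K−S)⁺=0.0000, hold=0.0000 ⇒ V=0.0000 continue | (k=6,j=5): S=200.8018, (K−S)⁺=0.0000, hold=0.0000 ⇒ V=0.0000 continue | (k=6,j=6): S=234.4021, (K−S)⁺=0.0000, hold=0.0000 ⇒ V=0.0000 continue  boundary S*=-
step 5: (k=5,j=0): S=100.0909, (K−S)⁺=12.5091, hold=14.0523 ⇒ V=14.0523 continue | (k=5,j=1): S=116.8392, (K−S)⁺=0.0000, hold=4.8631 ⇒ V=4.8631 continue | (k=5,j=2): S=136.3900, (K−S)⁺=0.0000, hold=0.7908 ⇒ V=0.7908 continue | (k=5,j=3): S=159.2123, (K−S)⁺=0.0000, hold=0.0000 ⇒ V=0.0000 continue | (k=5,j=4): S=185.8534, (K−S)⁺=0.0000, hold=0.0000 ⇒ V=0.0000 continue | (k=5,j=5): S=216.9524, (K−S)⁺=0.0000, hold=0.0000 ⇒ V=0.0000 continue  boundary S*=-
step 4: (k=4,j=0): S=108.1413, (K−S)⁺=4.4587, hold=9.4584 ⇒ V=9.4584 continue | (k=4,j=1): S=126.2367, (K−S)⁺=0.0000, hold=2.8307 ⇒ V=2.8307 continue | (k=4,j=2): S=147.3600, (K−S)⁺=0.0000, hold=0.3965 ⇒ V=0.3965 continue | (k=4,j=3): S=172.0179, (K−S)⁺=0.0000, hold=0.0000 ⇒ V=0.0000 continue | (k=4,j=4): S=200.8018, (K−S)⁺=0.0000, hold=0.0000 ⇒ V=0.0000 continue  boundary S*=-
step 3: (k=3,j=0): S=116.8392, (K−S)⁺=0.0000, hold=6.1467 ⇒ V=6.1467 continue | (k=3,j=1): S=136.3900, (K−S)⁺=0.0000, hold=1.6161 ⇒ V=1.6161 continue | (k=3,j=2): S=159.2123, (K−S)⁺=0.0000, hold=0.1988 ⇒ V=0.1988 continue | (k=3,j=3): S=185.8534, (K−S)⁺=0.0000, hold=0.0000 ⇒ V=0.0000 continue  boundary S*=-
step 2: (k=2,j=0): S=126.2367, (K−S)⁺=0.0000, hold=3.8837 ⇒ V=3.8837 continue | (k=2,j=1): S=147.3600, (K−S)⁺=0.0000, hold=0.9090 ⇒ V=0.9090 continue | (k=2,j=2): S=172.0179, (K−S)⁺=0.0000, hold=0.0997 ⇒ V=0.0997 continue  boundary S*=-
step 1: (k=1,j=0): S=136.3900, (K−S)⁺=0.0000, hold=2.3983 ⇒ V=2.3983 continue | (k=1,j=1): S=159.2123, (K−S)⁺=0.0000, hold=0.5052 ⇒ V=0.5052 continue  boundary S*=-
step 0: (k=0,j=0): S=147.3600, (K−S)⁺=0.0000, hold=1.4532 ⇒ V=1.4532 continue  boundary S*=-

price = 1.4532
boundary = - - - - - - - 85.7434 92.6398
tree:
1.4532
2.3983 0.5052
3.8837 0.9090 0.0997
6.1467 1.6161 0.1988 0.0000
9.4584 2.8307 0.3965 0.0000 0.0000
14.0523 4.8631 0.7908 0.0000 0.0000 0.0000
19.9741 8.1386 1.5771 0.0000 0.0000 0.0000 0.0000
26.8566 13.1197 3.1451 0.0000 0.0000 0.0000 0.0000 0.0000
33.2396 19.9602 6.2724 0.0000 0.0000 0.0000 0.0000 0.0000 0.0000
39.1475 26.8566 12.5091 0.0000 0.0000 0.0000 0.0000 0.0000 0.0000 0.0000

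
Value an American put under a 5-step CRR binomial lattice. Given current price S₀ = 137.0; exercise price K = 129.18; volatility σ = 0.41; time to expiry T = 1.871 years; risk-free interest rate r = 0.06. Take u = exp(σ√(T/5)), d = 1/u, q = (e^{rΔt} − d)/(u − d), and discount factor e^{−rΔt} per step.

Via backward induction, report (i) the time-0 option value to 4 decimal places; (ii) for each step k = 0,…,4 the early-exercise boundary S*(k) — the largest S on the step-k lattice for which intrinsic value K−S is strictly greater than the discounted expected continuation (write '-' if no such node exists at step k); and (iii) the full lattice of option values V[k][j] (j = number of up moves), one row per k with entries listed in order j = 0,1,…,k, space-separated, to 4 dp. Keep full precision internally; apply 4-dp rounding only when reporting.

params: Δt=0.37420 u=1.28506 d=0.77817 q=0.48242 e^(-rΔt)=0.97780
t_5 payoffs: 90.0865 64.6218 22.5701 0.0000 0.0000 0.0000
t_4: node(4,0) S=50.2375 payoff=78.9425 vs cont=76.0745 → 78.9425 [stop]  node(4,1) S=82.9611 payoff=46.2189 vs cont=43.3509 → 46.2189 [stop]  node(4,2) S=137.0000 payoff=0.0000 vs cont=11.4225 → 11.4225 [wait]  node(4,3) S=226.2386 payoff=0.0000 vs cont=0.0000 → 0.0000 [wait]  node(4,4) S=373.6053 payoff=0.0000 vs cont=0.0000 → 0.0000 [wait]  ⇒ S*(4)=82.9611
t_3: node(3,0) S=64.5582 payoff=64.6218 vs cont=61.7538 → 64.6218 [stop]  node(3,1) S=106.6099 payoff=22.5701 vs cont=28.7790 → 28.7790 [wait]  node(3,2) S=176.0531 payoff=0.0000 vs cont=5.7808 → 5.7808 [wait]  node(3,3) S=290.7300 payoff=0.0000 vs cont=0.0000 → 0.0000 [wait]  ⇒ S*(3)=64.5582
t_2: node(2,0) S=82.9611 payoff=46.2189 vs cont=46.2797 → 46.2797 [wait]  node(2,1) S=137.0000 payoff=0.0000 vs cont=17.2915 → 17.2915 [wait]  node(2,2) S=226.2386 payoff=0.0000 vs cont=2.9256 → 2.9256 [wait]  ⇒ S*(2)=-
t_1: node(1,0) S=106.6099 payoff=22.5701 vs cont=31.5782 → 31.5782 [wait]  node(1,1) S=176.0531 payoff=0.0000 vs cont=10.1311 → 10.1311 [wait]  ⇒ S*(1)=-
t_0: node(0,0) S=137.0000 payoff=0.0000 vs cont=20.7603 → 20.7603 [wait]  ⇒ S*(0)=-

price = 20.7603
boundary = - - - 64.5582 82.9611
tree:
20.7603
31.5782 10.1311
46.2797 17.2915 2.9256
64.6218 28.7790 5.7808 0.0000
78.9425 46.2189 11.4225 0.0000 0.0000
90.0865 64.6218 22.5701 0.0000 0.0000 0.0000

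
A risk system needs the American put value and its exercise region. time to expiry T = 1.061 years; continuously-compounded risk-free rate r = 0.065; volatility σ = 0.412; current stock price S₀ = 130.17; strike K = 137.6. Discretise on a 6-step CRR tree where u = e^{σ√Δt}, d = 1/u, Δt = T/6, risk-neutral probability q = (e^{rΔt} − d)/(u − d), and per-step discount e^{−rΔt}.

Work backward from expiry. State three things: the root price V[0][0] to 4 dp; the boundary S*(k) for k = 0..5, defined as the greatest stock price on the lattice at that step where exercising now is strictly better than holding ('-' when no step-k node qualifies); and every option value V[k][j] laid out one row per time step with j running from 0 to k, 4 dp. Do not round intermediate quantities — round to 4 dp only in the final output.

Δt=0.17683, u=1.18917, d=0.84093, q=0.48999, disc=e^(-rΔt)=0.98857
k=6 terminal: V=max(K-S,0) → 91.5685 72.5060 45.5496 7.4300 0.0000 0.0000 0.0000
k=5: j=0 S=54.7392 intr=82.8608 cont=81.2883 V=82.8608[EX]; j=1 S=77.4075 intr=60.1925 cont=58.6199 V=60.1925[EX]; j=2 S=109.4633 intr=28.1367 cont=26.5642 V=28.1367[EX]; j=3 S=154.7938 intr=0.0000 cont=3.7461 V=3.7461[hold]; j=4 S=218.8964 intr=0.0000 cont=0.0000 V=0.0000[hold]; j=5 S=309.5450 intr=0.0000 cont=0.0000 V=0.0000[hold]  S*(5)=109.4633
k=4: j=0 S=65.0940 intr=72.5060 cont=70.9335 V=72.5060[EX]; j=1 S=92.0504 intr=45.5496 cont=43.9770 V=45.5496[EX]; j=2 S=130.1700 intr=7.4300 cont=16.0005 V=16.0005[hold]; j=3 S=184.0755 intr=0.0000 cont=1.8887 V=1.8887[hold]; j=4 S=260.3042 intr=0.0000 cont=0.0000 V=0.0000[hold]  S*(4)=92.0504
k=3: j=0 S=77.4075 intr=60.1925 cont=58.6199 V=60.1925[EX]; j=1 S=109.4633 intr=28.1367 cont=30.7157 V=30.7157[hold]; j=2 S=154.7938 intr=0.0000 cont=8.9820 V=8.9820[hold]; j=3 S=218.8964 intr=0.0000 cont=0.9522 V=0.9522[hold]  S*(3)=77.4075
k=2: j=0 S=92.0504 intr=45.5496 cont=45.2263 V=45.5496[EX]; j=1 S=130.1700 intr=7.4300 cont=19.8371 V=19.8371[hold]; j=2 S=184.0755 intr=0.0000 cont=4.9898 V=4.9898[hold]  S*(2)=92.0504
k=1: j=0 S=109.4633 intr=28.1367 cont=32.5741 V=32.5741[hold]; j=1 S=154.7938 intr=0.0000 cont=12.4185 V=12.4185[hold]  S*(1)=-
k=0: j=0 S=130.1700 intr=7.4300 cont=22.4386 V=22.4386[hold]  S*(0)=-

price = 22.4386
boundary = - - 92.0504 77.4075 92.0504 109.4633
tree:
22.4386
32.5741 12.4185
45.5496 19.8371 4.9898
60.1925 30.7157 8.9820 0.9522
72.5060 45.5496 16.0005 1.8887 0.0000
82.8608 60.1925 28.1367 3.7461 0.0000 0.0000
91.5685 72.5060 45.5496 7.4300 0.0000 0.0000 0.0000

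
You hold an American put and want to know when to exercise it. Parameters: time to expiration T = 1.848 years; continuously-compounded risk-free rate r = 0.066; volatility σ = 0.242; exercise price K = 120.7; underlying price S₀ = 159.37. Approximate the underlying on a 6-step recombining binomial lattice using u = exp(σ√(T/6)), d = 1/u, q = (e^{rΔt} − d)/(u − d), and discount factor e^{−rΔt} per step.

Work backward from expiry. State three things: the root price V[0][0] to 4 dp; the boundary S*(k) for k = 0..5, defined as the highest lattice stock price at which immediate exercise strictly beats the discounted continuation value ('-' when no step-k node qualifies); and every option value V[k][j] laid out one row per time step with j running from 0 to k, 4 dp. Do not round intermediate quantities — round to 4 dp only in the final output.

price = 2.3278
boundary = - - - - 93.1313 106.5181
tree:
2.3278
4.5162 0.5718
8.5642 1.2760 0.0000
15.7329 2.8476 0.0000 0.0000
27.5687 6.3549 0.0000 0.0000 0.0000
39.2731 14.1819 0.0000 0.0000 0.0000 0.0000
49.5065 27.5687 0.0000 0.0000 0.0000 0.0000 0.0000

Δt=0.30800  u=1.14374  d=0.87432  q=0.54270  discount=0.97988
step 6 (expiry): payoffs max(K−S,0) = 49.5065 27.5687 0.0000 0.0000 0.0000 0.0000 0.0000
step 5: (k=5,j=0): S=81.4269, (K−S)⁺=39.2731, hold=36.8443 ⇒ V=39.2731 exercise | (k=5,j=1): S=106.5181, (K−S)⁺=14.1819, hold=12.3535 ⇒ V=14.1819 exercise | (k=5,j=2): S=139.3410, (K−S)⁺=0.0000, hold=0.0000 ⇒ V=0.0000 continue | (k=5,j=3): S=182.2780, (K−S)⁺=0.0000, hold=0.0000 ⇒ V=0.0000 continue | (k=5,j=4): S=238.4458, (K−S)⁺=0.0000, hold=0.0000 ⇒ V=0.0000 continue | (k=5,j=5): S=311.9214, (K−S)⁺=0.0000, hold=0.0000 ⇒ V=0.0000 continue  boundary S*=106.5181
step 4: (k=4,j=0): S=93.1313, (K−S)⁺=27.5687, hold=25.1399 ⇒ V=27.5687 exercise | (k=4,j=1): S=121.8291, (K−S)⁺=0.0000, hold=6.3549 ⇒ V=6.3549 continue | (k=4,j=2): S=159.3700, (K−S)⁺=0.0000, hold=0.0000 ⇒ V=0.0000 continue | (k=4,j=3): S=208.4789, (K−S)⁺=0.0000, hold=0.0000 ⇒ V=0.0000 continue | (k=4,j=4): S=272.7203, (K−S)⁺=0.0000, hold=0.0000 ⇒ V=0.0000 continue  boundary S*=93.1313
step 3: (k=3,j=0): S=106.5181, (K−S)⁺=14.1819, hold=15.7329 ⇒ V=15.7329 continue | (k=3,j=1): S=139.3410, (K−S)⁺=0.0000, hold=2.8476 ⇒ V=2.8476 continue | (k=3,j=2): S=182.2780, (K−S)⁺=0.0000, hold=0.0000 ⇒ V=0.0000 continue | (k=3,j=3): S=238.4458, (K−S)⁺=0.0000, hold=0.0000 ⇒ V=0.0000 continue  boundary S*=-
step 2: (k=2,j=0): S=121.8291, (K−S)⁺=0.0000, hold=8.5642 ⇒ V=8.5642 continue | (k=2,j=1): S=159.3700, (K−S)⁺=0.0000, hold=1.2760 ⇒ V=1.2760 continue | (k=2,j=2): S=208.4789, (K−S)⁺=0.0000, hold=0.0000 ⇒ V=0.0000 continue  boundary S*=-
step 1: (k=1,j=0): S=139.3410, (K−S)⁺=0.0000, hold=4.5162 ⇒ V=4.5162 continue | (k=1,j=1): S=182.2780, (K−S)⁺=0.0000, hold=0.5718 ⇒ V=0.5718 continue  boundary S*=-
step 0: (k=0,j=0): S=159.3700, (K−S)⁺=0.0000, hold=2.3278 ⇒ V=2.3278 continue  boundary S*=-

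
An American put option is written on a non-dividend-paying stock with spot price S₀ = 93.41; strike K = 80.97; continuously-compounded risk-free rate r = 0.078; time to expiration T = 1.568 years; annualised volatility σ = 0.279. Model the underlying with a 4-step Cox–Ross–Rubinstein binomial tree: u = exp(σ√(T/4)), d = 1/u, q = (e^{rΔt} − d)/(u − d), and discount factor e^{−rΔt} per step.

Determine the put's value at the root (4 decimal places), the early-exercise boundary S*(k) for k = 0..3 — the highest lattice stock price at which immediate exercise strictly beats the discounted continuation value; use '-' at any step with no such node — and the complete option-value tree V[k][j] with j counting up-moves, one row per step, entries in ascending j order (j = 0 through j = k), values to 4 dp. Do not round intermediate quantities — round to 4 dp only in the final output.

price = 4.3161
boundary = - - 65.8668 55.3100
tree:
4.3161
8.2223 1.2992
15.1032 2.9431 0.0000
25.6600 6.6670 0.0000 0.0000
34.5249 15.1032 0.0000 0.0000 0.0000

Δt=0.39200  u=1.19087  d=0.83972  q=0.54486  discount=0.96989
step 4 (expiry): payoffs max(K−S,0) = 34.5249 15.1032 0.0000 0.0000 0.0000
step 3: (k=3,j=0): S=55.3100, (K−S)⁺=25.6600, hold=23.2217 ⇒ V=25.6600 exercise | (k=3,j=1): S=78.4386, (K−S)⁺=2.5314, hold=6.6670 ⇒ V=6.6670 continue | (k=3,j=2): S=111.2389, (K−S)⁺=0.0000, hold=0.0000 ⇒ V=0.0000 continue | (k=3,j=3): S=157.7550, (K−S)⁺=0.0000, hold=0.0000 ⇒ V=0.0000 continue  boundary S*=55.3100
step 2: (k=2,j=0): S=65.8668, (K−S)⁺=15.1032, hold=14.8504 ⇒ V=15.1032 exercise | (k=2,j=1): S=93.4100, (K−S)⁺=0.0000, hold=2.9431 ⇒ V=2.9431 continue | (k=2,j=2): S=132.4707, (K−S)⁺=0.0000, hold=0.0000 ⇒ V=0.0000 continue  boundary S*=65.8668
step 1: (k=1,j=0): S=78.4386, (K−S)⁺=2.5314, hold=8.2223 ⇒ V=8.2223 continue | (k=1,j=1): S=111.2389, (K−S)⁺=0.0000, hold=1.2992 ⇒ V=1.2992 continue  boundary S*=-
step 0: (k=0,j=0): S=93.4100, (K−S)⁺=0.0000, hold=4.3161 ⇒ V=4.3161 continue  boundary S*=-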